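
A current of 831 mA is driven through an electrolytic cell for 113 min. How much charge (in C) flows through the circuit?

Q = I·t = 0.8310 A × 6780.0 s = 5630 C.

5630 C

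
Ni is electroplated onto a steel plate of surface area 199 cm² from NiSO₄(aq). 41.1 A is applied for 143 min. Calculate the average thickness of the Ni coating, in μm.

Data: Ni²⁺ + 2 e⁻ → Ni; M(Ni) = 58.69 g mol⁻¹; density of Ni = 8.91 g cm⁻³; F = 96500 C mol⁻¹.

605 μm

Q = I·t = 41.10 × 8580.0 = 352600 C; n(e⁻) = 3.654 mol.
n(Ni) = n(e⁻)/2 = 1.827 mol, so m = 1.827 × 58.69 = 107.2 g.
Volume = m/ρ = 107.2 / 8.91 = 12.04 cm³.
Thickness = V/A = 12.04 / 199 = 0.0605 cm = 605 μm.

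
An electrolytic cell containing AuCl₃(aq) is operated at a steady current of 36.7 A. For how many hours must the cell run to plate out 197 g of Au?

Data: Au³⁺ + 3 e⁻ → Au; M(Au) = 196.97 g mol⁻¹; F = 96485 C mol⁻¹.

n(Au) = m/M = 197 / 196.97 = 1.000 mol.
Each Au atom requires 3 electrons, so n(e⁻) = 3 × 1.000 = 3.000 mol.
Q = n(e⁻)·F = 3.000 × 96485 = 289500 C.
t = Q/I = 289500 / 36.70 A = 7888 s = 2.19 h.

2.19 h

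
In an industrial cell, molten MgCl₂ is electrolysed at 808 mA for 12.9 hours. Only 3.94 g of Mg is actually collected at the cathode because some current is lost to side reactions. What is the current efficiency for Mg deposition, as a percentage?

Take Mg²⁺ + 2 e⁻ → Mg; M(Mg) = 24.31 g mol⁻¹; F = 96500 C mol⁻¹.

Q = I·t = 0.8080 × 46440 = 37520 C; n(e⁻) = 37520/96500 = 0.3888 mol.
Theoretical n(Mg) = n(e⁻)/2 = 0.1944 mol, i.e. m_theo = 0.1944 × 24.31 = 4.726 g.
Efficiency = m_actual / m_theo = 3.94 / 4.726 = 83.4 %.

83.4 %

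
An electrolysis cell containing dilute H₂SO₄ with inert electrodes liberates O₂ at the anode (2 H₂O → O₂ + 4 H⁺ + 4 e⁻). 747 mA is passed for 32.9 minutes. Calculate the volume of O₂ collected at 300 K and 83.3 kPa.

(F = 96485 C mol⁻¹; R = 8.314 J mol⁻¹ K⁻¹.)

0.114 L

Q = I·t = 0.7470 A × 1974.0 s = 1475 C.
n(e⁻) = Q/F = 1475 / 96485 = 0.01528 mol.
4 electrons are transferred per O₂ molecule, so n(O₂) = 0.01528 / 4 = 0.003821 mol.
V = nRT/P = (0.003821 × 8.314 × 300) / (83.3 × 10³ Pa) = 1.14 × 10⁻⁴ m³ = 0.114 L.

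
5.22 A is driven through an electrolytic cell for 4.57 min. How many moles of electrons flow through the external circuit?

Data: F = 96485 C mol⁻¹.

Q = I·t = 5.220 A × 274.20 s = 1431 C.
n(e⁻) = Q/F = 1431 / 96485 = 0.0148 mol.

0.0148 mol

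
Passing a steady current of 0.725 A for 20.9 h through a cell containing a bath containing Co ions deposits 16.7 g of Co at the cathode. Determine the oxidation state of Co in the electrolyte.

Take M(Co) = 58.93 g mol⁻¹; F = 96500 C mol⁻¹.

Q = I·t = 0.7250 A × 75240 s = 54550 C, so n(e⁻) = 54550/96500 = 0.5653 mol.
n(Co) deposited = 16.7 / 58.93 = 0.2834 mol.
Electrons per atom = n(e⁻)/n(Co) = 0.5653 / 0.2834 = 1.99 ≈ 2, so the ion is Co²⁺.

+2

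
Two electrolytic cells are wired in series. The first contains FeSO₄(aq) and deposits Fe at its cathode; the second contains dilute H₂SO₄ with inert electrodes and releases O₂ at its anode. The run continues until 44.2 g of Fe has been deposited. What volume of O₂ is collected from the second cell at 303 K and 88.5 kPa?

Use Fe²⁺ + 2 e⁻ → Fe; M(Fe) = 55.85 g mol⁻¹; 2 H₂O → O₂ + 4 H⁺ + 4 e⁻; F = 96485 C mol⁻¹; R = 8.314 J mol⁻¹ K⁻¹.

11.3 L

n(Fe) = 44.2 / 55.85 = 0.7914 mol, so n(e⁻) = 2 × 0.7914 = 1.583 mol.
The cells are in series, so the same 1.583 mol of electrons passes through the second cell.
2 H₂O → O₂ + 4 H⁺ + 4 e⁻ — 4 mol e⁻ per mol O₂, so n(O₂) = 1.583/4 = 0.3957 mol.
V = nRT/P = (0.3957 × 8.314 × 303) / (88.5 × 10³) = 0.0113 m³ = 11.3 L.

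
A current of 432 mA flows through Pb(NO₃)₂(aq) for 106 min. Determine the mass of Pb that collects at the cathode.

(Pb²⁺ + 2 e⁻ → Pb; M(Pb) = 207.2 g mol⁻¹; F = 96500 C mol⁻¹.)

Q = I·t = 0.4320 A × 6360.0 s = 2748 C.
n(e⁻) = Q/F = 2748 / 96500 = 0.02847 mol.
Pb²⁺ + 2 e⁻ → Pb, so n(Pb) = n(e⁻)/2 = 0.01424 mol.
m = n·M = 0.01424 × 207.2 = 2.95 g.

2.95 g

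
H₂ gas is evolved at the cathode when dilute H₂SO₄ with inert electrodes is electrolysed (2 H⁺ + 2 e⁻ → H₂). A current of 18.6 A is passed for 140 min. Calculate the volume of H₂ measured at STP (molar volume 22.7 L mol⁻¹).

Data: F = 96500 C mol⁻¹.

18.4 L

Q = I·t = 18.60 A × 8400.0 s = 156200 C.
n(e⁻) = Q/F = 156200 / 96500 = 1.619 mol.
2 electrons are transferred per H₂ molecule, so n(H₂) = 1.619 / 2 = 0.8095 mol.
V = n × V_m = 0.8095 × 22.7 = 18.4 L.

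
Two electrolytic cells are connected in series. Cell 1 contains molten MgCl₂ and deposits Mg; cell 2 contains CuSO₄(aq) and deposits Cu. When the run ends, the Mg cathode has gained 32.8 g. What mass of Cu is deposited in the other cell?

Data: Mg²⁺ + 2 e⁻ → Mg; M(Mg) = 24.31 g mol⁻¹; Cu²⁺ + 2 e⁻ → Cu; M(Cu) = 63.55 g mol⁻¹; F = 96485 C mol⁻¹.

85.7 g

n(Mg) = 32.8 / 24.31 = 1.349 mol.
Since Mg²⁺ + 2 e⁻ → Mg, n(e⁻) passed = 2 × 1.349 = 2.698 mol.
Cells in series carry the same charge, so the same 2.698 mol of electrons passes through cell 2.
Cu²⁺ + 2 e⁻ → Cu, so n(Cu) = 2.698 / 2 = 1.349 mol.
m(Cu) = 1.349 × 63.55 = 85.7 g.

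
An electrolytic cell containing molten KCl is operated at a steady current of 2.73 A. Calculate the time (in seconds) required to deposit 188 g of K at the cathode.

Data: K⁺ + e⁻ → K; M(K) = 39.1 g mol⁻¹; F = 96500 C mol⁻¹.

n(K) = m/M = 188 / 39.1 = 4.808 mol.
Each K atom requires 1 electron, so n(e⁻) = 1 × 4.808 = 4.808 mol.
Q = n(e⁻)·F = 4.808 × 96500 = 464000 C.
t = Q/I = 464000 / 2.730 A = 170000 s.

1.70 × 10⁵ s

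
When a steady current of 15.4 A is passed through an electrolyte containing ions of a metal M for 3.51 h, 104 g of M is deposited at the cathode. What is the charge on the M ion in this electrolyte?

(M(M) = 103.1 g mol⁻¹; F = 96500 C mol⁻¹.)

+2

Q = I·t = 15.40 A × 12636 s = 194600 C, so n(e⁻) = 194600/96500 = 2.017 mol.
n(M) deposited = 104 / 103.1 = 1.009 mol.
Electrons per atom = n(e⁻)/n(M) = 2.017 / 1.009 = 2.00 ≈ 2, so the ion is M²⁺.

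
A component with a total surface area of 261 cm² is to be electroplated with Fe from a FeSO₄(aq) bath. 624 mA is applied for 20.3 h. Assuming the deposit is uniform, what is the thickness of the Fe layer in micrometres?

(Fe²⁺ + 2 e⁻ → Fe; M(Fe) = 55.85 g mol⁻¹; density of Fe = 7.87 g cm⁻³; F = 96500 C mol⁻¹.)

64.2 μm

Q = I·t = 0.6240 × 73080 = 45600 C; n(e⁻) = 0.4726 mol.
n(Fe) = n(e⁻)/2 = 0.2363 mol, so m = 0.2363 × 55.85 = 13.20 g.
Volume = m/ρ = 13.20 / 7.87 = 1.677 cm³.
Thickness = V/A = 1.677 / 261 = 0.00642 cm = 64.2 μm.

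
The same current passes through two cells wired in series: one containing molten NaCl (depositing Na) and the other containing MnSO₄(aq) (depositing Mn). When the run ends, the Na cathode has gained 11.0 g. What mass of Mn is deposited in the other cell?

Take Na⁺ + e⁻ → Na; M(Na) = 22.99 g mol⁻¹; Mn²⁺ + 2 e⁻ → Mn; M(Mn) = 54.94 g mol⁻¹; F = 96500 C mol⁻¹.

13.1 g

n(Na) = 11.0 / 22.99 = 0.4785 mol.
Since Na⁺ + e⁻ → Na, n(e⁻) passed = 1 × 0.4785 = 0.4785 mol.
Cells in series carry the same charge, so the same 0.4785 mol of electrons passes through cell 2.
Mn²⁺ + 2 e⁻ → Mn, so n(Mn) = 0.4785 / 2 = 0.2392 mol.
m(Mn) = 0.2392 × 54.94 = 13.1 g.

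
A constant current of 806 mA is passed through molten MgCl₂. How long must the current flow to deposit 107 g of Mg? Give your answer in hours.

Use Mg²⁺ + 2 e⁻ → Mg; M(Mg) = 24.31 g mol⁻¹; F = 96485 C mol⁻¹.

293 h

n(Mg) = m/M = 107 / 24.31 = 4.401 mol.
Each Mg atom requires 2 electrons, so n(e⁻) = 2 × 4.401 = 8.803 mol.
Q = n(e⁻)·F = 8.803 × 96485 = 849400 C.
t = Q/I = 849400 / 0.8060 A = 1054000 s = 293 h.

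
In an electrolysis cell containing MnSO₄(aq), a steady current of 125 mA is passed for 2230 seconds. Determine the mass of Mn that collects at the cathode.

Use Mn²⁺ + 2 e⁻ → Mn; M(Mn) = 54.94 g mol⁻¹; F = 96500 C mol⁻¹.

0.0793 g

Q = I·t = 0.1250 A × 2230.0 s = 278.8 C.
n(e⁻) = Q/F = 278.8 / 96500 = 0.002889 mol.
Mn²⁺ + 2 e⁻ → Mn, so n(Mn) = n(e⁻)/2 = 0.001444 mol.
m = n·M = 0.001444 × 54.94 = 0.0793 g.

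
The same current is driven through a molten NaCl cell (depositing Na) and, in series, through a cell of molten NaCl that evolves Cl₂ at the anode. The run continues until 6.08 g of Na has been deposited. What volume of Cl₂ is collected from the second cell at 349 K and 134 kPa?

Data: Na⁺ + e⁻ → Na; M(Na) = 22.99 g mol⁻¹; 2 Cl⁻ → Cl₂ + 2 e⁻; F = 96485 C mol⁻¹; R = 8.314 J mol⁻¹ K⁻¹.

2.86 L

n(Na) = 6.08 / 22.99 = 0.2645 mol, so n(e⁻) = 1 × 0.2645 = 0.2645 mol.
The cells are in series, so the same 0.2645 mol of electrons passes through the second cell.
2 Cl⁻ → Cl₂ + 2 e⁻ — 2 mol e⁻ per mol Cl₂, so n(Cl₂) = 0.2645/2 = 0.1322 mol.
V = nRT/P = (0.1322 × 8.314 × 349) / (134 × 10³) = 0.00286 m³ = 2.86 L.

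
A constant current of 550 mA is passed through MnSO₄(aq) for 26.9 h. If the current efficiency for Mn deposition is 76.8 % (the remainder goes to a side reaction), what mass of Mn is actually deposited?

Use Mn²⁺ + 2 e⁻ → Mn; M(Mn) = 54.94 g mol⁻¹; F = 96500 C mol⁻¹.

11.6 g

Q = I·t = 0.5500 × 96840 = 53260 C.
n(e⁻) = 53260/96500 = 0.5519 mol; theoretically n(Mn) = 0.5519/2 = 0.2760 mol, m_theo = 15.16 g.
At 76.8 % efficiency, m_actual = 0.768 × 15.16 = 11.6 g.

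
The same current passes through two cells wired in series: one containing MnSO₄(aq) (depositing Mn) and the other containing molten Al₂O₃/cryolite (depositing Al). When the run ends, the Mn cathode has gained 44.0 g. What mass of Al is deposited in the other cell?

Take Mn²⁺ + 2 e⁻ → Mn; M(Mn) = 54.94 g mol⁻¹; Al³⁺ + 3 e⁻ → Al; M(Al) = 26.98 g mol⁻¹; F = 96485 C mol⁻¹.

14.4 g

n(Mn) = 44.0 / 54.94 = 0.8009 mol.
Since Mn²⁺ + 2 e⁻ → Mn, n(e⁻) passed = 2 × 0.8009 = 1.602 mol.
Cells in series carry the same charge, so the same 1.602 mol of electrons passes through cell 2.
Al³⁺ + 3 e⁻ → Al, so n(Al) = 1.602 / 3 = 0.5339 mol.
m(Al) = 0.5339 × 26.98 = 14.4 g.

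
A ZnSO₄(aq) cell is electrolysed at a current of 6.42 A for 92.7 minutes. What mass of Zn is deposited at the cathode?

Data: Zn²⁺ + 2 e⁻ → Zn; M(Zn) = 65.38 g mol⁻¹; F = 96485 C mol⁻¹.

12.1 g

Q = I·t = 6.420 A × 5562.0 s = 35710 C.
n(e⁻) = Q/F = 35710 / 96485 = 0.3701 mol.
Zn²⁺ + 2 e⁻ → Zn, so n(Zn) = n(e⁻)/2 = 0.1850 mol.
m = n·M = 0.1850 × 65.38 = 12.1 g.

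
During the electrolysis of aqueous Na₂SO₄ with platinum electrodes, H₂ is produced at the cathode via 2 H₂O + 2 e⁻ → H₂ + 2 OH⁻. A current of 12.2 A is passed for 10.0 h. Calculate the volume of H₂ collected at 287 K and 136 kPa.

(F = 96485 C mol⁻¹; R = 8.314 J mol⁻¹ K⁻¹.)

Q = I·t = 12.20 A × 36000 s = 439200 C.
n(e⁻) = Q/F = 439200 / 96485 = 4.552 mol.
2 electrons are transferred per H₂ molecule, so n(H₂) = 4.552 / 2 = 2.276 mol.
V = nRT/P = (2.276 × 8.314 × 287) / (136 × 10³ Pa) = 0.0399 m³ = 39.9 L.

39.9 L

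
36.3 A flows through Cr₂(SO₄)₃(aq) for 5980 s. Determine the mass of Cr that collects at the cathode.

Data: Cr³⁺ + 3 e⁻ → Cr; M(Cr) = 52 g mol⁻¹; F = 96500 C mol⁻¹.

39.0 g

Q = I·t = 36.30 A × 5980.0 s = 217100 C.
n(e⁻) = Q/F = 217100 / 96500 = 2.249 mol.
Cr³⁺ + 3 e⁻ → Cr, so n(Cr) = n(e⁻)/3 = 0.7498 mol.
m = n·M = 0.7498 × 52 = 39.0 g.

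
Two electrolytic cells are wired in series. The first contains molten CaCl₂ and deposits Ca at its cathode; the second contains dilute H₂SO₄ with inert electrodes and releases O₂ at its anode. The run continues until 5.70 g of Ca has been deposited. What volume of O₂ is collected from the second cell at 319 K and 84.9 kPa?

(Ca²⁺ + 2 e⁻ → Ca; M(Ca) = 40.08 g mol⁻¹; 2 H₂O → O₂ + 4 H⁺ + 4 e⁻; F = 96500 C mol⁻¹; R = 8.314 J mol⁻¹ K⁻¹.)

n(Ca) = 5.70 / 40.08 = 0.1422 mol, so n(e⁻) = 2 × 0.1422 = 0.2844 mol.
The cells are in series, so the same 0.2844 mol of electrons passes through the second cell.
2 H₂O → O₂ + 4 H⁺ + 4 e⁻ — 4 mol e⁻ per mol O₂, so n(O₂) = 0.2844/4 = 0.07111 mol.
V = nRT/P = (0.07111 × 8.314 × 319) / (84.9 × 10³) = 0.00222 m³ = 2.22 L.

2.22 L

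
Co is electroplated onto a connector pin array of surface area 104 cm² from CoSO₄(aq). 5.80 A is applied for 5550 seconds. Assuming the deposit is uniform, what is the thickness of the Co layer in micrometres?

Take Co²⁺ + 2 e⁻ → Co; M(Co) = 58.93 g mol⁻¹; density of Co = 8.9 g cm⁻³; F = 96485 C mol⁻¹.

106 μm

Q = I·t = 5.800 × 5550.0 = 32190 C; n(e⁻) = 0.3336 mol.
n(Co) = n(e⁻)/2 = 0.1668 mol, so m = 0.1668 × 58.93 = 9.830 g.
Volume = m/ρ = 9.830 / 8.9 = 1.105 cm³.
Thickness = V/A = 1.105 / 104 = 0.0106 cm = 106 μm.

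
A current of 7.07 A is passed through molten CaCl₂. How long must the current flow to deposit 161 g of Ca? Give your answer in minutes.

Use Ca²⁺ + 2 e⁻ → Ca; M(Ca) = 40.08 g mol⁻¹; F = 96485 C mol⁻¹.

n(Ca) = m/M = 161 / 40.08 = 4.017 mol.
Each Ca atom requires 2 electrons, so n(e⁻) = 2 × 4.017 = 8.034 mol.
Q = n(e⁻)·F = 8.034 × 96485 = 775200 C.
t = Q/I = 775200 / 7.070 A = 109600 s = 1830 min.

1830 min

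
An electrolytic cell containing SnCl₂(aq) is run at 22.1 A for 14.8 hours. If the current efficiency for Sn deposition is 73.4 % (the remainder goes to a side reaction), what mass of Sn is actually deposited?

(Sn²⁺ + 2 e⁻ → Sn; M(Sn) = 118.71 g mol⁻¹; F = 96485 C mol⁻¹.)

532 g

Q = I·t = 22.10 × 53280 = 1177000 C.
n(e⁻) = 1177000/96485 = 12.20 mol; theoretically n(Sn) = 12.20/2 = 6.102 mol, m_theo = 724.4 g.
At 73.4 % efficiency, m_actual = 0.734 × 724.4 = 532 g.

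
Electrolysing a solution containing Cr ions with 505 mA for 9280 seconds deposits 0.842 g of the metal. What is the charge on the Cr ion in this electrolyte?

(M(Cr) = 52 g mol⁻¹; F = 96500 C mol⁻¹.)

Q = I·t = 0.5050 A × 9280.0 s = 4686 C, so n(e⁻) = 4686/96500 = 0.04856 mol.
n(Cr) deposited = 0.842 / 52 = 0.01619 mol.
Electrons per atom = n(e⁻)/n(Cr) = 0.04856 / 0.01619 = 3.00 ≈ 3, so the ion is Cr³⁺.

+3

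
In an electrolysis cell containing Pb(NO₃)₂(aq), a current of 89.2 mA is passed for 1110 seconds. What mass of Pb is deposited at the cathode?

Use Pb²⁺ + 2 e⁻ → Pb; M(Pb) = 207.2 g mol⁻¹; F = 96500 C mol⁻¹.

Q = I·t = 0.08920 A × 1110.0 s = 99.01 C.
n(e⁻) = Q/F = 99.01 / 96500 = 0.001026 mol.
Pb²⁺ + 2 e⁻ → Pb, so n(Pb) = n(e⁻)/2 = 0.0005130 mol.
m = n·M = 0.0005130 × 207.2 = 0.106 g.

0.106 g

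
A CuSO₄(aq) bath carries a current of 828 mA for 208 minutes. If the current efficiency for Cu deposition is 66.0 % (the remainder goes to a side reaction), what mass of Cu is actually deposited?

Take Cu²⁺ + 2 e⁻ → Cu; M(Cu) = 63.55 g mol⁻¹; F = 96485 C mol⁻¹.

2.25 g

Q = I·t = 0.8280 × 12480 = 10330 C.
n(e⁻) = 10330/96485 = 0.1071 mol; theoretically n(Cu) = 0.1071/2 = 0.05355 mol, m_theo = 3.403 g.
At 66.0 % efficiency, m_actual = 0.660 × 3.403 = 2.25 g.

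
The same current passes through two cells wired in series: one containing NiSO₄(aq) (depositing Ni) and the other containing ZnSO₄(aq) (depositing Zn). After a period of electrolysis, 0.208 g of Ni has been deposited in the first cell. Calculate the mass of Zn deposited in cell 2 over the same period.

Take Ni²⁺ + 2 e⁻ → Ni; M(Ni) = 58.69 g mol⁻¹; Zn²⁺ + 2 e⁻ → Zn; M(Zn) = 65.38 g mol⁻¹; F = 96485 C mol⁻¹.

0.232 g

n(Ni) = 0.208 / 58.69 = 0.003544 mol.
Since Ni²⁺ + 2 e⁻ → Ni, n(e⁻) passed = 2 × 0.003544 = 0.007088 mol.
Cells in series carry the same charge, so the same 0.007088 mol of electrons passes through cell 2.
Zn²⁺ + 2 e⁻ → Zn, so n(Zn) = 0.007088 / 2 = 0.003544 mol.
m(Zn) = 0.003544 × 65.38 = 0.232 g.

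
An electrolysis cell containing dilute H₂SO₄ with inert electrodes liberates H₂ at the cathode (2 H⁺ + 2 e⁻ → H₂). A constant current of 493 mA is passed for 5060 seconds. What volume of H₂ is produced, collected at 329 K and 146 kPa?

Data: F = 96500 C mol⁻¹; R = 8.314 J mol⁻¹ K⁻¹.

0.242 L

Q = I·t = 0.4930 A × 5060.0 s = 2495 C.
n(e⁻) = Q/F = 2495 / 96500 = 0.02585 mol.
2 electrons are transferred per H₂ molecule, so n(H₂) = 0.02585 / 2 = 0.01293 mol.
V = nRT/P = (0.01293 × 8.314 × 329) / (146 × 10³ Pa) = 2.42 × 10⁻⁴ m³ = 0.242 L.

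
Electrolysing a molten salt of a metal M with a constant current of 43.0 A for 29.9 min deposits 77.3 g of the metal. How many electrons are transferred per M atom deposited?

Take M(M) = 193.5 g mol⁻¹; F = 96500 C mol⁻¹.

Q = I·t = 43.00 A × 1794.0 s = 77140 C, so n(e⁻) = 77140/96500 = 0.7994 mol.
n(M) deposited = 77.3 / 193.5 = 0.3995 mol.
Electrons per atom = n(e⁻)/n(M) = 0.7994 / 0.3995 = 2.00 ≈ 2, so the ion is M²⁺.

2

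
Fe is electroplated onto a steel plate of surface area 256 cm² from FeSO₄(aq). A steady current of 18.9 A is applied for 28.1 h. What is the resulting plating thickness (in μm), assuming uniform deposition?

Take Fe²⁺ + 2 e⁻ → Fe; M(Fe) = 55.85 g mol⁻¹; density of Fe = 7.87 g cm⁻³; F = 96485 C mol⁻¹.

Q = I·t = 18.90 × 101160 = 1912000 C; n(e⁻) = 19.82 mol.
n(Fe) = n(e⁻)/2 = 9.908 mol, so m = 9.908 × 55.85 = 553.4 g.
Volume = m/ρ = 553.4 / 7.87 = 70.31 cm³.
Thickness = V/A = 70.31 / 256 = 0.275 cm = 2750 μm.

2750 μm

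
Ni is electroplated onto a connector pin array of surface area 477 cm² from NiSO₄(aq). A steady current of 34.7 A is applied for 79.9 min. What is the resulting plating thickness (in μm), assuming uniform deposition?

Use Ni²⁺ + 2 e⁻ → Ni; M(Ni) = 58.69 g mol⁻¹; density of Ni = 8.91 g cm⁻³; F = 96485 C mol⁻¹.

Q = I·t = 34.70 × 4794.0 = 166400 C; n(e⁻) = 1.724 mol.
n(Ni) = n(e⁻)/2 = 0.8621 mol, so m = 0.8621 × 58.69 = 50.59 g.
Volume = m/ρ = 50.59 / 8.91 = 5.678 cm³.
Thickness = V/A = 5.678 / 477 = 0.0119 cm = 119 μm.

119 μm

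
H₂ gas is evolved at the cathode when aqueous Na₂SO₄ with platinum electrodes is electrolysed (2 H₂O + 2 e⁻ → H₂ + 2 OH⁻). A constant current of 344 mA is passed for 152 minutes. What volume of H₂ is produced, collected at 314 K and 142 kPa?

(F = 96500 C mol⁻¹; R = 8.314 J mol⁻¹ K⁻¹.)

Q = I·t = 0.3440 A × 9120.0 s = 3137 C.
n(e⁻) = Q/F = 3137 / 96500 = 0.03251 mol.
2 electrons are transferred per H₂ molecule, so n(H₂) = 0.03251 / 2 = 0.01626 mol.
V = nRT/P = (0.01626 × 8.314 × 314) / (142 × 10³ Pa) = 2.99 × 10⁻⁴ m³ = 0.299 L.

0.299 L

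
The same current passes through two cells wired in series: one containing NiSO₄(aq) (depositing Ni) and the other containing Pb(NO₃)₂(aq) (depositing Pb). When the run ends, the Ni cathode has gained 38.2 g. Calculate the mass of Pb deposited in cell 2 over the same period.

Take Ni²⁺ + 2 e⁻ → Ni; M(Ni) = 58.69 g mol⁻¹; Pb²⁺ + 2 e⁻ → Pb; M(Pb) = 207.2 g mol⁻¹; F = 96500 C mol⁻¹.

135 g

n(Ni) = 38.2 / 58.69 = 0.6509 mol.
Since Ni²⁺ + 2 e⁻ → Ni, n(e⁻) passed = 2 × 0.6509 = 1.302 mol.
Cells in series carry the same charge, so the same 1.302 mol of electrons passes through cell 2.
Pb²⁺ + 2 e⁻ → Pb, so n(Pb) = 1.302 / 2 = 0.6509 mol.
m(Pb) = 0.6509 × 207.2 = 135 g.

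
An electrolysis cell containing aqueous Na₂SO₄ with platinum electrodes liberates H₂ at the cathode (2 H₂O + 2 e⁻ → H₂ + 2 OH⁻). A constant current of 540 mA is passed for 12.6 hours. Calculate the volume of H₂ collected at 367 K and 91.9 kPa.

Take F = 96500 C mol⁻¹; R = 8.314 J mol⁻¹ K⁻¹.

Q = I·t = 0.5400 A × 45360 s = 24490 C.
n(e⁻) = Q/F = 24490 / 96500 = 0.2538 mol.
2 electrons are transferred per H₂ molecule, so n(H₂) = 0.2538 / 2 = 0.1269 mol.
V = nRT/P = (0.1269 × 8.314 × 367) / (91.9 × 10³ Pa) = 0.00421 m³ = 4.21 L.

4.21 L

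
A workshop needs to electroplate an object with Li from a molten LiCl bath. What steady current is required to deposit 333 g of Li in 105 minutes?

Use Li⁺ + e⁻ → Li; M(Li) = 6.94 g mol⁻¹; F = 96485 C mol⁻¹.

n(Li) = 333 / 6.94 = 47.98 mol.
n(e⁻) = 1 × 47.98 = 47.98 mol.
Q = n(e⁻)·F = 47.98 × 96485 = 4630000 C.
I = Q/t = 4630000 / 6300.0 s = 735 A.

735 A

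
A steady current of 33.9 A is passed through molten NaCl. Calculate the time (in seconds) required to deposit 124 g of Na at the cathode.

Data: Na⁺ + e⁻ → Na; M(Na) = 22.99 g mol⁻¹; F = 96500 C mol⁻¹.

15400 s

n(Na) = m/M = 124 / 22.99 = 5.394 mol.
Each Na atom requires 1 electron, so n(e⁻) = 1 × 5.394 = 5.394 mol.
Q = n(e⁻)·F = 5.394 × 96500 = 520500 C.
t = Q/I = 520500 / 33.90 A = 15350 s.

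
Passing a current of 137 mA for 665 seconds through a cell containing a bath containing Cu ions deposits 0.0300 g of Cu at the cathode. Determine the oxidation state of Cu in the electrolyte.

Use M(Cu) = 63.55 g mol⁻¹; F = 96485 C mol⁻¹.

+2

Q = I·t = 0.1370 A × 665.00 s = 91.10 C, so n(e⁻) = 91.10/96485 = 0.0009442 mol.
n(Cu) deposited = 0.0300 / 63.55 = 0.0004721 mol.
Electrons per atom = n(e⁻)/n(Cu) = 0.0009442 / 0.0004721 = 2.00 ≈ 2, so the ion is Cu²⁺.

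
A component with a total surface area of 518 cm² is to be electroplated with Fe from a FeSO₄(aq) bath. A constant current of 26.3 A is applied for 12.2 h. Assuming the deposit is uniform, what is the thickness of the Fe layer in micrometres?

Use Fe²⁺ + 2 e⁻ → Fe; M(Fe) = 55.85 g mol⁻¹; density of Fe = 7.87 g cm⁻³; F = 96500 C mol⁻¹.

820 μm

Q = I·t = 26.30 × 43920 = 1155000 C; n(e⁻) = 11.97 mol.
n(Fe) = n(e⁻)/2 = 5.985 mol, so m = 5.985 × 55.85 = 334.3 g.
Volume = m/ρ = 334.3 / 7.87 = 42.47 cm³.
Thickness = V/A = 42.47 / 518 = 0.0820 cm = 820 μm.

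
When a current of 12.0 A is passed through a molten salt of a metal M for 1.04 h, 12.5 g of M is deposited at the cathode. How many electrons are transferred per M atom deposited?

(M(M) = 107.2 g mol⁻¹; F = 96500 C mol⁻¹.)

Q = I·t = 12.00 A × 3744.0 s = 44930 C, so n(e⁻) = 44930/96500 = 0.4656 mol.
n(M) deposited = 12.5 / 107.2 = 0.1166 mol.
Electrons per atom = n(e⁻)/n(M) = 0.4656 / 0.1166 = 3.99 ≈ 4, so the ion is M⁴⁺.

4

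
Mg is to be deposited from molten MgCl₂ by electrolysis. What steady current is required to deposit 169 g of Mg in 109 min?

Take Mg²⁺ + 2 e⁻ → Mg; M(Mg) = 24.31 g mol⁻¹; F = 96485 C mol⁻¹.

205 A

n(Mg) = 169 / 24.31 = 6.952 mol.
n(e⁻) = 2 × 6.952 = 13.90 mol.
Q = n(e⁻)·F = 13.90 × 96485 = 1342000 C.
I = Q/t = 1342000 / 6540.0 s = 205 A.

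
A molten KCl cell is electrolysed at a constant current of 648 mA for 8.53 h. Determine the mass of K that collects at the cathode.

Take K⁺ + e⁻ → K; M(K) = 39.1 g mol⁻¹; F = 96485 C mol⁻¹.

8.06 g

Q = I·t = 0.6480 A × 30708 s = 19900 C.
n(e⁻) = Q/F = 19900 / 96485 = 0.2062 mol.
K⁺ + e⁻ → K, so n(K) = n(e⁻)/1 = 0.2062 mol.
m = n·M = 0.2062 × 39.1 = 8.06 g.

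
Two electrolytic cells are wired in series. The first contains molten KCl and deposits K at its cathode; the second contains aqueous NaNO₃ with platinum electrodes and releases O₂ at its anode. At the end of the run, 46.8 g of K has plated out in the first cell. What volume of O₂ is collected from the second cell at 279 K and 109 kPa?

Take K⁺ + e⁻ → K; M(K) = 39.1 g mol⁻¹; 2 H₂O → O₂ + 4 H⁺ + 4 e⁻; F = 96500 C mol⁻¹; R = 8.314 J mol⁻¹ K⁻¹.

n(K) = 46.8 / 39.1 = 1.197 mol, so n(e⁻) = 1 × 1.197 = 1.197 mol.
The cells are in series, so the same 1.197 mol of electrons passes through the second cell.
2 H₂O → O₂ + 4 H⁺ + 4 e⁻ — 4 mol e⁻ per mol O₂, so n(O₂) = 1.197/4 = 0.2992 mol.
V = nRT/P = (0.2992 × 8.314 × 279) / (109 × 10³) = 0.00637 m³ = 6.37 L.

6.37 L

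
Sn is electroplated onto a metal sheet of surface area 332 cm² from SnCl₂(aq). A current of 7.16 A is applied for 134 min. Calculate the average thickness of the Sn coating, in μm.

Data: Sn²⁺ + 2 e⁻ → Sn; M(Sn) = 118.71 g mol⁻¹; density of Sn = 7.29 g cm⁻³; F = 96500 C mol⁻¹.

146 μm

Q = I·t = 7.160 × 8040.0 = 57570 C; n(e⁻) = 0.5965 mol.
n(Sn) = n(e⁻)/2 = 0.2983 mol, so m = 0.2983 × 118.71 = 35.41 g.
Volume = m/ρ = 35.41 / 7.29 = 4.857 cm³.
Thickness = V/A = 4.857 / 332 = 0.0146 cm = 146 μm.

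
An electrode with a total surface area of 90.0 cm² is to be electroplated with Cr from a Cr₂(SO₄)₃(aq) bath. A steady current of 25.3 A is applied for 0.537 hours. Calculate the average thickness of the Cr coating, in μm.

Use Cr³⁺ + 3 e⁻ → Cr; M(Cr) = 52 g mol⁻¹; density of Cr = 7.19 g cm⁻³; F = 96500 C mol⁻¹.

Q = I·t = 25.30 × 1933.2 = 48910 C; n(e⁻) = 0.5068 mol.
n(Cr) = n(e⁻)/3 = 0.1689 mol, so m = 0.1689 × 52 = 8.785 g.
Volume = m/ρ = 8.785 / 7.19 = 1.222 cm³.
Thickness = V/A = 1.222 / 90.0 = 0.0136 cm = 136 μm.

136 μm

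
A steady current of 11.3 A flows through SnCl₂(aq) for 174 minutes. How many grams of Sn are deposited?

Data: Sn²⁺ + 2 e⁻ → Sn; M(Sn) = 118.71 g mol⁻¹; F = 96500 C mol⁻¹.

Q = I·t = 11.30 A × 10440 s = 118000 C.
n(e⁻) = Q/F = 118000 / 96500 = 1.223 mol.
Sn²⁺ + 2 e⁻ → Sn, so n(Sn) = n(e⁻)/2 = 0.6113 mol.
m = n·M = 0.6113 × 118.71 = 72.6 g.

72.6 g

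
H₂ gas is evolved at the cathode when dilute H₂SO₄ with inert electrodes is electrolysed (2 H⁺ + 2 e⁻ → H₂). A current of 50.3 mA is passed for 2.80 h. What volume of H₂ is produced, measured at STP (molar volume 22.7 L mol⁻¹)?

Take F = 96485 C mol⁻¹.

Q = I·t = 0.05030 A × 10080 s = 507.0 C.
n(e⁻) = Q/F = 507.0 / 96485 = 0.005255 mol.
2 electrons are transferred per H₂ molecule, so n(H₂) = 0.005255 / 2 = 0.002627 mol.
V = n × V_m = 0.002627 × 22.7 = 0.0596 L.

0.0596 L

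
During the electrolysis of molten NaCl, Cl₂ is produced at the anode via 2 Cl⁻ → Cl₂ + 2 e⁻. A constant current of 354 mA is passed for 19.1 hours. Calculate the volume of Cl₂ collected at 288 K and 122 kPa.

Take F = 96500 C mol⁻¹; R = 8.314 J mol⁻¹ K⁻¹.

2.48 L

Q = I·t = 0.3540 A × 68760 s = 24340 C.
n(e⁻) = Q/F = 24340 / 96500 = 0.2522 mol.
2 electrons are transferred per Cl₂ molecule, so n(Cl₂) = 0.2522 / 2 = 0.1261 mol.
V = nRT/P = (0.1261 × 8.314 × 288) / (122 × 10³ Pa) = 0.00248 m³ = 2.48 L.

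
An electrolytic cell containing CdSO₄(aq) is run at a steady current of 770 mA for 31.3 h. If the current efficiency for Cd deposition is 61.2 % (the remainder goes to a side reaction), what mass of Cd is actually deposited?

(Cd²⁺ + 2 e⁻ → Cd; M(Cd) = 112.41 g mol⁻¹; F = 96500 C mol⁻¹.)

30.9 g

Q = I·t = 0.7700 × 112680 = 86760 C.
n(e⁻) = 86760/96500 = 0.8991 mol; theoretically n(Cd) = 0.8991/2 = 0.4496 mol, m_theo = 50.53 g.
At 61.2 % efficiency, m_actual = 0.612 × 50.53 = 30.9 g.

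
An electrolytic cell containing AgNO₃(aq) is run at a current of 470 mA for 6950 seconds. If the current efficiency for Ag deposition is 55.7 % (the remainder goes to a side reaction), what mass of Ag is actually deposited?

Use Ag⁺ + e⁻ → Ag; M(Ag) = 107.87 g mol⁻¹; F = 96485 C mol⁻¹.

2.03 g

Q = I·t = 0.4700 × 6950.0 = 3266 C.
n(e⁻) = 3266/96485 = 0.03386 mol; theoretically n(Ag) = 0.03386/1 = 0.03386 mol, m_theo = 3.652 g.
At 55.7 % efficiency, m_actual = 0.557 × 3.652 = 2.03 g.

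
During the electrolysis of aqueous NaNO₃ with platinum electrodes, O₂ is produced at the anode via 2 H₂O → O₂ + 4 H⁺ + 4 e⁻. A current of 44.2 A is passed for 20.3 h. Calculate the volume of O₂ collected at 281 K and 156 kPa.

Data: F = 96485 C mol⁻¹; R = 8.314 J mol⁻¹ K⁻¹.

125 L

Q = I·t = 44.20 A × 73080 s = 3230000 C.
n(e⁻) = Q/F = 3230000 / 96485 = 33.48 mol.
4 electrons are transferred per O₂ molecule, so n(O₂) = 33.48 / 4 = 8.370 mol.
V = nRT/P = (8.370 × 8.314 × 281) / (156 × 10³ Pa) = 0.125 m³ = 125 L.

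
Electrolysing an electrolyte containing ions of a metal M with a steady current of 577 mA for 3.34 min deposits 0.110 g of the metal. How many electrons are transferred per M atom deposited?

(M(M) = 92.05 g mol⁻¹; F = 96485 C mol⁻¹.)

Q = I·t = 0.5770 A × 200.40 s = 115.6 C, so n(e⁻) = 115.6/96485 = 0.001198 mol.
n(M) deposited = 0.110 / 92.05 = 0.001195 mol.
Electrons per atom = n(e⁻)/n(M) = 0.001198 / 0.001195 = 1.00 ≈ 1, so the ion is M⁺.

1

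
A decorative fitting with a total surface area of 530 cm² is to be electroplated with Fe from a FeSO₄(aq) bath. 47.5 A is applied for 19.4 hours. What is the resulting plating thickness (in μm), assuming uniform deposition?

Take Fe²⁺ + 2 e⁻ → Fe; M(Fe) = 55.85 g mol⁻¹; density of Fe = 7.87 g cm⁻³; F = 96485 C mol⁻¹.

Q = I·t = 47.50 × 69840 = 3317000 C; n(e⁻) = 34.38 mol.
n(Fe) = n(e⁻)/2 = 17.19 mol, so m = 17.19 × 55.85 = 960.1 g.
Volume = m/ρ = 960.1 / 7.87 = 122.0 cm³.
Thickness = V/A = 122.0 / 530 = 0.230 cm = 2300 μm.

2300 μm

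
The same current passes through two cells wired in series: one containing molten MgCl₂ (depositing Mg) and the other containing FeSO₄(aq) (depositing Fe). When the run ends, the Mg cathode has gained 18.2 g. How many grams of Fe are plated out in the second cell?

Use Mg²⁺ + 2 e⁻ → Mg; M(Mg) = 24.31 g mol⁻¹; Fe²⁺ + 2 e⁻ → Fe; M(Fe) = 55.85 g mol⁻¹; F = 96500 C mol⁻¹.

n(Mg) = 18.2 / 24.31 = 0.7487 mol.
Since Mg²⁺ + 2 e⁻ → Mg, n(e⁻) passed = 2 × 0.7487 = 1.497 mol.
Cells in series carry the same charge, so the same 1.497 mol of electrons passes through cell 2.
Fe²⁺ + 2 e⁻ → Fe, so n(Fe) = 1.497 / 2 = 0.7487 mol.
m(Fe) = 0.7487 × 55.85 = 41.8 g.

41.8 g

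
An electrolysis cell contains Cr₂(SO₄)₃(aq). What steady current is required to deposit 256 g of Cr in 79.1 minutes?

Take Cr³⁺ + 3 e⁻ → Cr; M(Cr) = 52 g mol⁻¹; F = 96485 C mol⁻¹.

n(Cr) = 256 / 52 = 4.923 mol.
n(e⁻) = 3 × 4.923 = 14.77 mol.
Q = n(e⁻)·F = 14.77 × 96485 = 1425000 C.
I = Q/t = 1425000 / 4746.0 s = 300 A.

300 A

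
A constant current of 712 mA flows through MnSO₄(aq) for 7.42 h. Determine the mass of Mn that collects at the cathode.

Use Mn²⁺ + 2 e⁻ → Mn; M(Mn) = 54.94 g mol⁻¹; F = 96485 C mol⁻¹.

Q = I·t = 0.7120 A × 26712 s = 19020 C.
n(e⁻) = Q/F = 19020 / 96485 = 0.1971 mol.
Mn²⁺ + 2 e⁻ → Mn, so n(Mn) = n(e⁻)/2 = 0.09856 mol.
m = n·M = 0.09856 × 54.94 = 5.41 g.

5.41 g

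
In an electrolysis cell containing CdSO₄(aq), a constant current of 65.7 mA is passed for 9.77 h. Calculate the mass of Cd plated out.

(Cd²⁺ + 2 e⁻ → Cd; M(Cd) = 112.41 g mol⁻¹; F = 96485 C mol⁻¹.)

1.35 g

Q = I·t = 0.06570 A × 35172 s = 2311 C.
n(e⁻) = Q/F = 2311 / 96485 = 0.02395 mol.
Cd²⁺ + 2 e⁻ → Cd, so n(Cd) = n(e⁻)/2 = 0.01197 mol.
m = n·M = 0.01197 × 112.41 = 1.35 g.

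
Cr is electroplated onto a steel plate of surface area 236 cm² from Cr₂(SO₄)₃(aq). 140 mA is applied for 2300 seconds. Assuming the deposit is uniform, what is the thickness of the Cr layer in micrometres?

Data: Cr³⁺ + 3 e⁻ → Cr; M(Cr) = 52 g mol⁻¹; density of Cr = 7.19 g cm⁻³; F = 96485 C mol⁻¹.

Q = I·t = 0.1400 × 2300.0 = 322.0 C; n(e⁻) = 0.003337 mol.
n(Cr) = n(e⁻)/3 = 0.001112 mol, so m = 0.001112 × 52 = 0.05785 g.
Volume = m/ρ = 0.05785 / 7.19 = 0.008045 cm³.
Thickness = V/A = 0.008045 / 236 = 3.41 × 10⁻⁵ cm = 0.341 μm.

0.341 μm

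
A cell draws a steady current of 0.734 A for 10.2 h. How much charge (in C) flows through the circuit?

Q = I·t = 0.7340 A × 36720 s = 27000 C.

27000 C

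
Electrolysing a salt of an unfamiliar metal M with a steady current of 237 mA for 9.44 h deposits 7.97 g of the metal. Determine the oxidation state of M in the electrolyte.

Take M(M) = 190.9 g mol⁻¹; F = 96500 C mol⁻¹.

+2

Q = I·t = 0.2370 A × 33984 s = 8054 C, so n(e⁻) = 8054/96500 = 0.08346 mol.
n(M) deposited = 7.97 / 190.9 = 0.04175 mol.
Electrons per atom = n(e⁻)/n(M) = 0.08346 / 0.04175 = 2.00 ≈ 2, so the ion is M²⁺.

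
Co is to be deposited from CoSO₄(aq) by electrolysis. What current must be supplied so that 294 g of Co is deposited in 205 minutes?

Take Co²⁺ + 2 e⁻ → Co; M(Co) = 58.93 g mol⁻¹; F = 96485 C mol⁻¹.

78.3 A

n(Co) = 294 / 58.93 = 4.989 mol.
n(e⁻) = 2 × 4.989 = 9.978 mol.
Q = n(e⁻)·F = 9.978 × 96485 = 962700 C.
I = Q/t = 962700 / 12300 s = 78.3 A.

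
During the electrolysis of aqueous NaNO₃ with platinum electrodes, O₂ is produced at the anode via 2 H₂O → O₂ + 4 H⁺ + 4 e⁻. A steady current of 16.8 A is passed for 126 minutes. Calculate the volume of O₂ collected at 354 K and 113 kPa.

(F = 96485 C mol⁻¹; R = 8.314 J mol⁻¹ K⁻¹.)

Q = I·t = 16.80 A × 7560.0 s = 127000 C.
n(e⁻) = Q/F = 127000 / 96485 = 1.316 mol.
4 electrons are transferred per O₂ molecule, so n(O₂) = 1.316 / 4 = 0.3291 mol.
V = nRT/P = (0.3291 × 8.314 × 354) / (113 × 10³ Pa) = 0.00857 m³ = 8.57 L.

8.57 L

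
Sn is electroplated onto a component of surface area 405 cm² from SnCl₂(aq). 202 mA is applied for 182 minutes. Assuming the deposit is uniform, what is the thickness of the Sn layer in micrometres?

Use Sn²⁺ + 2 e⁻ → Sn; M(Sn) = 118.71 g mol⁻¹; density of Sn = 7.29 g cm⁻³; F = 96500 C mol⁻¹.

4.60 μm

Q = I·t = 0.2020 × 10920 = 2206 C; n(e⁻) = 0.02286 mol.
n(Sn) = n(e⁻)/2 = 0.01143 mol, so m = 0.01143 × 118.71 = 1.357 g.
Volume = m/ρ = 1.357 / 7.29 = 0.1861 cm³.
Thickness = V/A = 0.1861 / 405 = 4.60 × 10⁻⁴ cm = 4.60 μm.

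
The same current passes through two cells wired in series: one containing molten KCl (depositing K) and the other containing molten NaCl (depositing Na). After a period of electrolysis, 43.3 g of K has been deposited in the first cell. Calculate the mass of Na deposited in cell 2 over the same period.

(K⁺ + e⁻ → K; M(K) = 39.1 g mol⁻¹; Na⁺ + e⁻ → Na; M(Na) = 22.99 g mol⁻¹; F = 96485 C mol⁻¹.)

25.5 g

n(K) = 43.3 / 39.1 = 1.107 mol.
Since K⁺ + e⁻ → K, n(e⁻) passed = 1 × 1.107 = 1.107 mol.
Cells in series carry the same charge, so the same 1.107 mol of electrons passes through cell 2.
Na⁺ + e⁻ → Na, so n(Na) = 1.107 / 1 = 1.107 mol.
m(Na) = 1.107 × 22.99 = 25.5 g.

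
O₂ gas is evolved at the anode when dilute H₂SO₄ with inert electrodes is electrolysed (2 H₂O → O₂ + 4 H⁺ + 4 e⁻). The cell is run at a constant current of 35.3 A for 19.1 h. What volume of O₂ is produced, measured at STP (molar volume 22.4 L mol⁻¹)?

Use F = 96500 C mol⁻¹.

141 L

Q = I·t = 35.30 A × 68760 s = 2427000 C.
n(e⁻) = Q/F = 2427000 / 96500 = 25.15 mol.
4 electrons are transferred per O₂ molecule, so n(O₂) = 25.15 / 4 = 6.288 mol.
V = n × V_m = 6.288 × 22.4 = 141 L.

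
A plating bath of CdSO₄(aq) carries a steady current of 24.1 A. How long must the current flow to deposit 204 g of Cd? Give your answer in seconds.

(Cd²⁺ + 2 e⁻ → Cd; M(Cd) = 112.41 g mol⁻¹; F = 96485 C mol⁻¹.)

n(Cd) = m/M = 204 / 112.41 = 1.815 mol.
Each Cd atom requires 2 electrons, so n(e⁻) = 2 × 1.815 = 3.630 mol.
Q = n(e⁻)·F = 3.630 × 96485 = 350200 C.
t = Q/I = 350200 / 24.10 A = 14530 s.

14500 s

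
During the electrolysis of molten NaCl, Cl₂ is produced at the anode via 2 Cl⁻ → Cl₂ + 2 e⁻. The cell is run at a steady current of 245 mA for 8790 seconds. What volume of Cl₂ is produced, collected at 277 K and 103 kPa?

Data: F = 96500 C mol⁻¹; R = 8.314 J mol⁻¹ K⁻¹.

0.249 L

Q = I·t = 0.2450 A × 8790.0 s = 2154 C.
n(e⁻) = Q/F = 2154 / 96500 = 0.02232 mol.
2 electrons are transferred per Cl₂ molecule, so n(Cl₂) = 0.02232 / 2 = 0.01116 mol.
V = nRT/P = (0.01116 × 8.314 × 277) / (103 × 10³ Pa) = 2.49 × 10⁻⁴ m³ = 0.249 L.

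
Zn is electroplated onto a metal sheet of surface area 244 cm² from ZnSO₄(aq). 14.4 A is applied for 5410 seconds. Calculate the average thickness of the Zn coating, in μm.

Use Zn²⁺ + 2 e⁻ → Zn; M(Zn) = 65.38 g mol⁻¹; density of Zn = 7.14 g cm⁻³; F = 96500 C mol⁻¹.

Q = I·t = 14.40 × 5410.0 = 77900 C; n(e⁻) = 0.8073 mol.
n(Zn) = n(e⁻)/2 = 0.4036 mol, so m = 0.4036 × 65.38 = 26.39 g.
Volume = m/ρ = 26.39 / 7.14 = 3.696 cm³.
Thickness = V/A = 3.696 / 244 = 0.0151 cm = 151 μm.

151 μm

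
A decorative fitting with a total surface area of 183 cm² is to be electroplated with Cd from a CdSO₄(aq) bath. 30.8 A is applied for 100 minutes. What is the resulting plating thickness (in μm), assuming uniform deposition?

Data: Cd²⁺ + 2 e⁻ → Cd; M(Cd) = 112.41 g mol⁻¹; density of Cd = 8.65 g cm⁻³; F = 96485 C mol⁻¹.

Q = I·t = 30.80 × 6000.0 = 184800 C; n(e⁻) = 1.915 mol.
n(Cd) = n(e⁻)/2 = 0.9577 mol, so m = 0.9577 × 112.41 = 107.7 g.
Volume = m/ρ = 107.7 / 8.65 = 12.45 cm³.
Thickness = V/A = 12.45 / 183 = 0.0680 cm = 680 μm.

680 μm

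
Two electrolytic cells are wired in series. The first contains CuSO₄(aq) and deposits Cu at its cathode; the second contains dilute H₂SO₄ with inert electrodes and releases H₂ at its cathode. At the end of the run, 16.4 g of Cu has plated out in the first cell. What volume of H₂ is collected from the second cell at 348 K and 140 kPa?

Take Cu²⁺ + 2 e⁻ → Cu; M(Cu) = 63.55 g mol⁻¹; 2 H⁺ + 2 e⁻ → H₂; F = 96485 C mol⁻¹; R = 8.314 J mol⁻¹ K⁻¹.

5.33 L

n(Cu) = 16.4 / 63.55 = 0.2581 mol, so n(e⁻) = 2 × 0.2581 = 0.5161 mol.
The cells are in series, so the same 0.5161 mol of electrons passes through the second cell.
2 H⁺ + 2 e⁻ → H₂ — 2 mol e⁻ per mol H₂, so n(H₂) = 0.5161/2 = 0.2581 mol.
V = nRT/P = (0.2581 × 8.314 × 348) / (140 × 10³) = 0.00533 m³ = 5.33 L.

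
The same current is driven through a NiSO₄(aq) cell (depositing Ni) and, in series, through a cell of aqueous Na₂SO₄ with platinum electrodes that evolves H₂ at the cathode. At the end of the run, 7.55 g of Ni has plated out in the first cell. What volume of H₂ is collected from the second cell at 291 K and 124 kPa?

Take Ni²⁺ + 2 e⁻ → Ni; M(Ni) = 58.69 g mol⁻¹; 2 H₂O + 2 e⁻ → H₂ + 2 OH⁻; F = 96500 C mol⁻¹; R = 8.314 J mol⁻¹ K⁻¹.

2.51 L

n(Ni) = 7.55 / 58.69 = 0.1286 mol, so n(e⁻) = 2 × 0.1286 = 0.2573 mol.
The cells are in series, so the same 0.2573 mol of electrons passes through the second cell.
2 H₂O + 2 e⁻ → H₂ + 2 OH⁻ — 2 mol e⁻ per mol H₂, so n(H₂) = 0.2573/2 = 0.1286 mol.
V = nRT/P = (0.1286 × 8.314 × 291) / (124 × 10³) = 0.00251 m³ = 2.51 L.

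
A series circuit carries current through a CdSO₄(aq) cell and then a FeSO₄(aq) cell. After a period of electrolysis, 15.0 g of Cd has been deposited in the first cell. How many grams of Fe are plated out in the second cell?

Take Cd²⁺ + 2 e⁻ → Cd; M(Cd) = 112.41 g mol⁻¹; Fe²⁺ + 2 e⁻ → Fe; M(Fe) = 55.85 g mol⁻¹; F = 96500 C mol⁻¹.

n(Cd) = 15.0 / 112.41 = 0.1334 mol.
Since Cd²⁺ + 2 e⁻ → Cd, n(e⁻) passed = 2 × 0.1334 = 0.2669 mol.
Cells in series carry the same charge, so the same 0.2669 mol of electrons passes through cell 2.
Fe²⁺ + 2 e⁻ → Fe, so n(Fe) = 0.2669 / 2 = 0.1334 mol.
m(Fe) = 0.1334 × 55.85 = 7.45 g.

7.45 g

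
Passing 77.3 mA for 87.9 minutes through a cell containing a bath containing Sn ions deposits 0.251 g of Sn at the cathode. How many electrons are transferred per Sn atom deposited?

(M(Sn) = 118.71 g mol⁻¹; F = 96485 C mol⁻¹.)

2

Q = I·t = 0.07730 A × 5274.0 s = 407.7 C, so n(e⁻) = 407.7/96485 = 0.004225 mol.
n(Sn) deposited = 0.251 / 118.71 = 0.002114 mol.
Electrons per atom = n(e⁻)/n(Sn) = 0.004225 / 0.002114 = 2.00 ≈ 2, so the ion is Sn²⁺.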